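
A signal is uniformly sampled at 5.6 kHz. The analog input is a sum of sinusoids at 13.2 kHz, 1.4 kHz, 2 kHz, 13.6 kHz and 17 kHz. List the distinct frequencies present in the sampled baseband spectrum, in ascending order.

0.2 kHz, 1.4 kHz, 2 kHz, 2.4 kHz

fs/2 = 2.8 kHz.
13.2 kHz mod fs = 2 kHz.
2 kHz ≤ fs/2 = 2.8 kHz, appears at 2 kHz.
1.4 kHz ≤ fs/2 = 2.8 kHz, passes unchanged.
2 kHz ≤ fs/2 = 2.8 kHz, passes unchanged.
13.6 kHz mod fs = 2.4 kHz.
2.4 kHz ≤ fs/2 = 2.8 kHz, appears at 2.4 kHz.
17 kHz mod fs = 0.2 kHz.
0.2 kHz ≤ fs/2 = 2.8 kHz, appears at 0.2 kHz.
Distinct values: {0.2 kHz, 1.4 kHz, 2 kHz, 2.4 kHz}.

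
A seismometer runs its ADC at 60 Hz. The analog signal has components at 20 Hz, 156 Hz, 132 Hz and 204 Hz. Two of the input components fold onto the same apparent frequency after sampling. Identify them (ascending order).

fs/2 = 30 Hz.
20 Hz ≤ fs/2 = 30 Hz, passes unchanged.
156 Hz mod fs = 36 Hz.
36 Hz > fs/2 = 30 Hz, folds to fs − 36 Hz = 24 Hz.
132 Hz mod fs = 12 Hz.
12 Hz ≤ fs/2 = 30 Hz, appears at 12 Hz.
204 Hz mod fs = 24 Hz.
24 Hz ≤ fs/2 = 30 Hz, appears at 24 Hz.
156 Hz and 204 Hz both map to 24 Hz.

156 Hz, 204 Hz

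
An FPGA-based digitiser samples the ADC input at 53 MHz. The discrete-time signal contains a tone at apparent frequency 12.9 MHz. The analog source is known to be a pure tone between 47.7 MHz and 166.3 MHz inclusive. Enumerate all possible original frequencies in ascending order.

65.9 MHz, 93.1 MHz, 118.9 MHz, 146.1 MHz

Frequencies that alias to 12.9 MHz are k·fs ± 12.9 MHz for integer k ≥ 0.
k=0: 12.9 MHz.
k=1: 40.1 MHz, 65.9 MHz.
k=2: 93.1 MHz, 118.9 MHz.
k=3: 146.1 MHz, 171.9 MHz.
k=4: 199.1 MHz, 224.9 MHz.
Within [47.7 MHz, 166.3 MHz]: 65.9 MHz, 93.1 MHz, 118.9 MHz, 146.1 MHz.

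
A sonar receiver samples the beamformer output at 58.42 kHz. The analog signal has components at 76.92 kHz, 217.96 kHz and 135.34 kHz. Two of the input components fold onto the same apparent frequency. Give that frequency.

fs/2 = 29.21 kHz.
76.92 kHz mod fs = 18.5 kHz.
18.5 kHz ≤ fs/2 = 29.21 kHz, appears at 18.5 kHz.
217.96 kHz mod fs = 42.7 kHz.
42.7 kHz > fs/2 = 29.21 kHz, folds to fs − 42.7 kHz = 15.72 kHz.
135.34 kHz mod fs = 18.5 kHz.
18.5 kHz ≤ fs/2 = 29.21 kHz, appears at 18.5 kHz.
76.92 kHz and 135.34 kHz both map to 18.5 kHz.

18.5 kHz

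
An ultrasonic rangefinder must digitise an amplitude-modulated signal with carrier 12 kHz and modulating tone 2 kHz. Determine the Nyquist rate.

AM sidebands sit at fc ± fm = 10 kHz and 14 kHz.
Highest-frequency component: 14 kHz.
Nyquist rate = 2 × 14 kHz = 28 kHz.

28 kHz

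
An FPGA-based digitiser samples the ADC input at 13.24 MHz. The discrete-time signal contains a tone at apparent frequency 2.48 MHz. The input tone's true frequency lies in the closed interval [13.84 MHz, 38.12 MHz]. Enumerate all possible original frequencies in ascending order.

15.72 MHz, 24 MHz, 28.96 MHz, 37.24 MHz

Frequencies that alias to 2.48 MHz are k·fs ± 2.48 MHz for integer k ≥ 0.
k=0: 2.48 MHz.
k=1: 10.76 MHz, 15.72 MHz.
k=2: 24 MHz, 28.96 MHz.
k=3: 37.24 MHz, 42.2 MHz.
k=4: 50.48 MHz, 55.44 MHz.
Within [13.84 MHz, 38.12 MHz]: 15.72 MHz, 24 MHz, 28.96 MHz, 37.24 MHz.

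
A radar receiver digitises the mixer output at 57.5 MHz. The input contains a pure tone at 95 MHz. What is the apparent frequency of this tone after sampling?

20 MHz

95 MHz mod fs = 37.5 MHz.
37.5 MHz > fs/2 = 28.75 MHz, folds to fs − 37.5 MHz = 20 MHz.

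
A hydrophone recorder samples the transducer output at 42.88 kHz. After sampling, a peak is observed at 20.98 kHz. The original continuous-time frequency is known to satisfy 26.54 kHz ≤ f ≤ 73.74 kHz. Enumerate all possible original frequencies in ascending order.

63.86 kHz, 64.78 kHz

Frequencies that alias to 20.98 kHz are k·fs ± 20.98 kHz for integer k ≥ 0.
k=0: 20.98 kHz.
k=1: 21.9 kHz, 63.86 kHz.
k=2: 64.78 kHz, 106.74 kHz.
k=3: 107.66 kHz, 149.62 kHz.
Within [26.54 kHz, 73.74 kHz]: 63.86 kHz, 64.78 kHz.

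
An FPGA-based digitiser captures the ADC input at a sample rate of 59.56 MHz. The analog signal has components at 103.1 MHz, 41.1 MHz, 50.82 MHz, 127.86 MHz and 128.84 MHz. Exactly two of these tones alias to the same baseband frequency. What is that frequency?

8.74 MHz

fs/2 = 29.78 MHz.
103.1 MHz mod fs = 43.54 MHz.
43.54 MHz > fs/2 = 29.78 MHz, folds to fs − 43.54 MHz = 16.02 MHz.
41.1 MHz > fs/2 = 29.78 MHz, folds to fs − 41.1 MHz = 18.46 MHz.
50.82 MHz > fs/2 = 29.78 MHz, folds to fs − 50.82 MHz = 8.74 MHz.
127.86 MHz mod fs = 8.74 MHz.
8.74 MHz ≤ fs/2 = 29.78 MHz, appears at 8.74 MHz.
128.84 MHz mod fs = 9.72 MHz.
9.72 MHz ≤ fs/2 = 29.78 MHz, appears at 9.72 MHz.
50.82 MHz and 127.86 MHz both map to 8.74 MHz.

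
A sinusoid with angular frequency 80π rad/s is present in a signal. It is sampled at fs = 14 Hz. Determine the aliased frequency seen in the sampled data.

ω = 80π rad/s → f = ω/(2π) = 40 Hz.
40 Hz mod fs = 12 Hz.
12 Hz > fs/2 = 7 Hz, folds to fs − 12 Hz = 2 Hz.

2 Hz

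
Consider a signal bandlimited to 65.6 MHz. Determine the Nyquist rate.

Nyquist rate = 2 × 65.6 MHz = 131.2 MHz.

131.2 MHz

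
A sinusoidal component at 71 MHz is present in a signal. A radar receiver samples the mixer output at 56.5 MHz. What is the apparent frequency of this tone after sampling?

14.5 MHz

71 MHz mod fs = 14.5 MHz.
14.5 MHz ≤ fs/2 = 28.25 MHz, appears at 14.5 MHz.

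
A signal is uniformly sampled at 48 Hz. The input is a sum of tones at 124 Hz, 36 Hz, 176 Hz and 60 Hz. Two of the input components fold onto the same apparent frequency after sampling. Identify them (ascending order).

36 Hz, 60 Hz

fs/2 = 24 Hz.
124 Hz mod fs = 28 Hz.
28 Hz > fs/2 = 24 Hz, folds to fs − 28 Hz = 20 Hz.
36 Hz > fs/2 = 24 Hz, folds to fs − 36 Hz = 12 Hz.
176 Hz mod fs = 32 Hz.
32 Hz > fs/2 = 24 Hz, folds to fs − 32 Hz = 16 Hz.
60 Hz mod fs = 12 Hz.
12 Hz ≤ fs/2 = 24 Hz, appears at 12 Hz.
36 Hz and 60 Hz both map to 12 Hz.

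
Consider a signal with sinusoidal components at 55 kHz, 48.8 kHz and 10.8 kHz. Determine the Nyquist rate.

Highest-frequency component: 55 kHz.
Nyquist rate = 2 × 55 kHz = 110 kHz.

110 kHz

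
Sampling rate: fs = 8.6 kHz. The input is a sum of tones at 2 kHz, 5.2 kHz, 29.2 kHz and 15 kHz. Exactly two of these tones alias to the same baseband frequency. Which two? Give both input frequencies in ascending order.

5.2 kHz, 29.2 kHz

fs/2 = 4.3 kHz.
2 kHz ≤ fs/2 = 4.3 kHz, passes unchanged.
5.2 kHz > fs/2 = 4.3 kHz, folds to fs − 5.2 kHz = 3.4 kHz.
29.2 kHz mod fs = 3.4 kHz.
3.4 kHz ≤ fs/2 = 4.3 kHz, appears at 3.4 kHz.
15 kHz mod fs = 6.4 kHz.
6.4 kHz > fs/2 = 4.3 kHz, folds to fs − 6.4 kHz = 2.2 kHz.
5.2 kHz and 29.2 kHz both map to 3.4 kHz.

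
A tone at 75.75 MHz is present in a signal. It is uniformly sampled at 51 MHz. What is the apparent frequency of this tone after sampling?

24.75 MHz

75.75 MHz mod fs = 24.75 MHz.
24.75 MHz ≤ fs/2 = 25.5 MHz, appears at 24.75 MHz.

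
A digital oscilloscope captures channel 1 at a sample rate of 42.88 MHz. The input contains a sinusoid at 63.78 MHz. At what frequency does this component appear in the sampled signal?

20.9 MHz

63.78 MHz mod fs = 20.9 MHz.
20.9 MHz ≤ fs/2 = 21.44 MHz, appears at 20.9 MHz.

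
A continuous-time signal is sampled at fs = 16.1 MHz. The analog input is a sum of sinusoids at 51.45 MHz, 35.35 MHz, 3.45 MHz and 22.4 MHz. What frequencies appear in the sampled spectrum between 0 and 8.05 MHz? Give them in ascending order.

fs/2 = 8.05 MHz.
51.45 MHz mod fs = 3.15 MHz.
3.15 MHz ≤ fs/2 = 8.05 MHz, appears at 3.15 MHz.
35.35 MHz mod fs = 3.15 MHz.
3.15 MHz ≤ fs/2 = 8.05 MHz, appears at 3.15 MHz.
3.45 MHz ≤ fs/2 = 8.05 MHz, passes unchanged.
22.4 MHz mod fs = 6.3 MHz.
6.3 MHz ≤ fs/2 = 8.05 MHz, appears at 6.3 MHz.
Distinct values: {3.15 MHz, 3.45 MHz, 6.3 MHz}.

3.15 MHz, 3.45 MHz, 6.3 MHz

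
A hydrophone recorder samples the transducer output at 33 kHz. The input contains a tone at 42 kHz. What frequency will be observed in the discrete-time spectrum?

9 kHz

42 kHz mod fs = 9 kHz.
9 kHz ≤ fs/2 = 16.5 kHz, appears at 9 kHz.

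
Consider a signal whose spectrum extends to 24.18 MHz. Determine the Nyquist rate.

48.36 MHz

Nyquist rate = 2 × 24.18 MHz = 48.36 MHz.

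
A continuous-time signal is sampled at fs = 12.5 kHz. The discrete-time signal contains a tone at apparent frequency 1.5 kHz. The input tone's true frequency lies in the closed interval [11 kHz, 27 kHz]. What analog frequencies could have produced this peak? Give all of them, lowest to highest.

Frequencies that alias to 1.5 kHz are k·fs ± 1.5 kHz for integer k ≥ 0.
k=0: 1.5 kHz.
k=1: 11 kHz, 14 kHz.
k=2: 23.5 kHz, 26.5 kHz.
k=3: 36 kHz, 39 kHz.
Within [11 kHz, 27 kHz]: 11 kHz, 14 kHz, 23.5 kHz, 26.5 kHz.

11 kHz, 14 kHz, 23.5 kHz, 26.5 kHz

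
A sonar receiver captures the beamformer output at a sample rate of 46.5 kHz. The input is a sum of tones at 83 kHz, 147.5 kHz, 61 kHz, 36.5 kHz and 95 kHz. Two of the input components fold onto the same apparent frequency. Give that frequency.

fs/2 = 23.25 kHz.
83 kHz mod fs = 36.5 kHz.
36.5 kHz > fs/2 = 23.25 kHz, folds to fs − 36.5 kHz = 10 kHz.
147.5 kHz mod fs = 8 kHz.
8 kHz ≤ fs/2 = 23.25 kHz, appears at 8 kHz.
61 kHz mod fs = 14.5 kHz.
14.5 kHz ≤ fs/2 = 23.25 kHz, appears at 14.5 kHz.
36.5 kHz > fs/2 = 23.25 kHz, folds to fs − 36.5 kHz = 10 kHz.
95 kHz mod fs = 2 kHz.
2 kHz ≤ fs/2 = 23.25 kHz, appears at 2 kHz.
36.5 kHz and 83 kHz both map to 10 kHz.

10 kHz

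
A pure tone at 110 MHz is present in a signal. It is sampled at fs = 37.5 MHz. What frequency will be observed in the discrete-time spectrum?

110 MHz mod fs = 35 MHz.
35 MHz > fs/2 = 18.75 MHz, folds to fs − 35 MHz = 2.5 MHz.

2.5 MHz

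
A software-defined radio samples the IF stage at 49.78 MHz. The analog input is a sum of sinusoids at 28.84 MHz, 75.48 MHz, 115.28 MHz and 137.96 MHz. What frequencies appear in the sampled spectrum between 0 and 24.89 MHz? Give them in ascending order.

fs/2 = 24.89 MHz.
28.84 MHz > fs/2 = 24.89 MHz, folds to fs − 28.84 MHz = 20.94 MHz.
75.48 MHz mod fs = 25.7 MHz.
25.7 MHz > fs/2 = 24.89 MHz, folds to fs − 25.7 MHz = 24.08 MHz.
115.28 MHz mod fs = 15.72 MHz.
15.72 MHz ≤ fs/2 = 24.89 MHz, appears at 15.72 MHz.
137.96 MHz mod fs = 38.4 MHz.
38.4 MHz > fs/2 = 24.89 MHz, folds to fs − 38.4 MHz = 11.38 MHz.
Distinct values: {11.38 MHz, 15.72 MHz, 20.94 MHz, 24.08 MHz}.

11.38 MHz, 15.72 MHz, 20.94 MHz, 24.08 MHz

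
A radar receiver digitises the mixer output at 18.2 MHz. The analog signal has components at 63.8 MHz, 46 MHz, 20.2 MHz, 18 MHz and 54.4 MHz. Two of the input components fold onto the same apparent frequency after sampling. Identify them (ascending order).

18 MHz, 54.4 MHz

fs/2 = 9.1 MHz.
63.8 MHz mod fs = 9.2 MHz.
9.2 MHz > fs/2 = 9.1 MHz, folds to fs − 9.2 MHz = 9 MHz.
46 MHz mod fs = 9.6 MHz.
9.6 MHz > fs/2 = 9.1 MHz, folds to fs − 9.6 MHz = 8.6 MHz.
20.2 MHz mod fs = 2 MHz.
2 MHz ≤ fs/2 = 9.1 MHz, appears at 2 MHz.
18 MHz > fs/2 = 9.1 MHz, folds to fs − 18 MHz = 0.2 MHz.
54.4 MHz mod fs = 18 MHz.
18 MHz > fs/2 = 9.1 MHz, folds to fs − 18 MHz = 0.2 MHz.
18 MHz and 54.4 MHz both map to 0.2 MHz.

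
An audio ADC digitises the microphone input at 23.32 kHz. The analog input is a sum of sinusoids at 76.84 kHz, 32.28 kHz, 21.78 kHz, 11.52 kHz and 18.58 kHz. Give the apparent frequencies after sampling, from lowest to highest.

fs/2 = 11.66 kHz.
76.84 kHz mod fs = 6.88 kHz.
6.88 kHz ≤ fs/2 = 11.66 kHz, appears at 6.88 kHz.
32.28 kHz mod fs = 8.96 kHz.
8.96 kHz ≤ fs/2 = 11.66 kHz, appears at 8.96 kHz.
21.78 kHz > fs/2 = 11.66 kHz, folds to fs − 21.78 kHz = 1.54 kHz.
11.52 kHz ≤ fs/2 = 11.66 kHz, passes unchanged.
18.58 kHz > fs/2 = 11.66 kHz, folds to fs − 18.58 kHz = 4.74 kHz.
Distinct values: {1.54 kHz, 4.74 kHz, 6.88 kHz, 8.96 kHz, 11.52 kHz}.

1.54 kHz, 4.74 kHz, 6.88 kHz, 8.96 kHz, 11.52 kHz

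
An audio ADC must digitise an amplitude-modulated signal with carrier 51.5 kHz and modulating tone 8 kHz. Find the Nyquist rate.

AM sidebands sit at fc ± fm = 43.5 kHz and 59.5 kHz.
Highest-frequency component: 59.5 kHz.
Nyquist rate = 2 × 59.5 kHz = 119 kHz.

119 kHz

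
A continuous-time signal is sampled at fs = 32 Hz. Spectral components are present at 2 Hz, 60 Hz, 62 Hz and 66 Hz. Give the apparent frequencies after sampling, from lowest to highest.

2 Hz, 4 Hz

fs/2 = 16 Hz.
2 Hz ≤ fs/2 = 16 Hz, passes unchanged.
60 Hz mod fs = 28 Hz.
28 Hz > fs/2 = 16 Hz, folds to fs − 28 Hz = 4 Hz.
62 Hz mod fs = 30 Hz.
30 Hz > fs/2 = 16 Hz, folds to fs − 30 Hz = 2 Hz.
66 Hz mod fs = 2 Hz.
2 Hz ≤ fs/2 = 16 Hz, appears at 2 Hz.
Distinct values: {2 Hz, 4 Hz}.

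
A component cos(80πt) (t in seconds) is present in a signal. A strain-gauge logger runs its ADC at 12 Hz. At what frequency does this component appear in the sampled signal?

4 Hz

ω = 80π rad/s → f = ω/(2π) = 40 Hz.
40 Hz mod fs = 4 Hz.
4 Hz ≤ fs/2 = 6 Hz, appears at 4 Hz.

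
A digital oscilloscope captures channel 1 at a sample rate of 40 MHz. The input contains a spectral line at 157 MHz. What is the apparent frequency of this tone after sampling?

3 MHz

157 MHz mod fs = 37 MHz.
37 MHz > fs/2 = 20 MHz, folds to fs − 37 MHz = 3 MHz.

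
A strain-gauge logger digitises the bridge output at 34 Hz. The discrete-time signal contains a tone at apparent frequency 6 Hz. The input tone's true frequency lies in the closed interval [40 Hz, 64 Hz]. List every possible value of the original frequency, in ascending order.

Frequencies that alias to 6 Hz are k·fs ± 6 Hz for integer k ≥ 0.
k=0: 6 Hz.
k=1: 28 Hz, 40 Hz.
k=2: 62 Hz, 74 Hz.
k=3: 96 Hz, 108 Hz.
Within [40 Hz, 64 Hz]: 40 Hz, 62 Hz.

40 Hz, 62 Hz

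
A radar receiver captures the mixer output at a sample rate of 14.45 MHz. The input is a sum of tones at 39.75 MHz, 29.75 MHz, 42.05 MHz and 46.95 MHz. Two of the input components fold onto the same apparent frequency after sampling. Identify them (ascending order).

39.75 MHz, 46.95 MHz

fs/2 = 7.225 MHz.
39.75 MHz mod fs = 10.85 MHz.
10.85 MHz > fs/2 = 7.225 MHz, folds to fs − 10.85 MHz = 3.6 MHz.
29.75 MHz mod fs = 0.85 MHz.
0.85 MHz ≤ fs/2 = 7.225 MHz, appears at 0.85 MHz.
42.05 MHz mod fs = 13.15 MHz.
13.15 MHz > fs/2 = 7.225 MHz, folds to fs − 13.15 MHz = 1.3 MHz.
46.95 MHz mod fs = 3.6 MHz.
3.6 MHz ≤ fs/2 = 7.225 MHz, appears at 3.6 MHz.
39.75 MHz and 46.95 MHz both map to 3.6 MHz.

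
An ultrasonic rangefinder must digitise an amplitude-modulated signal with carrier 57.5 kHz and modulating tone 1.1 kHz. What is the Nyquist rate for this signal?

117.2 kHz

AM sidebands sit at fc ± fm = 56.4 kHz and 58.6 kHz.
Highest-frequency component: 58.6 kHz.
Nyquist rate = 2 × 58.6 kHz = 117.2 kHz.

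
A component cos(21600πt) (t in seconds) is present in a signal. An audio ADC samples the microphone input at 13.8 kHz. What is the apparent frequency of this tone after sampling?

3 kHz

ω = 21600π rad/s → f = ω/(2π) = 10800 Hz = 10.8 kHz.
10.8 kHz > fs/2 = 6.9 kHz, folds to fs − 10.8 kHz = 3 kHz.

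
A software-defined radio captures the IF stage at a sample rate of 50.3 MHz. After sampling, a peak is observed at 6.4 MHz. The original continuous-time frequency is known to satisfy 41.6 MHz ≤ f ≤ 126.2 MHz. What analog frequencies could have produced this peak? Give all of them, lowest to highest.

Frequencies that alias to 6.4 MHz are k·fs ± 6.4 MHz for integer k ≥ 0.
k=0: 6.4 MHz.
k=1: 43.9 MHz, 56.7 MHz.
k=2: 94.2 MHz, 107 MHz.
k=3: 144.5 MHz, 157.3 MHz.
Within [41.6 MHz, 126.2 MHz]: 43.9 MHz, 56.7 MHz, 94.2 MHz, 107 MHz.

43.9 MHz, 56.7 MHz, 94.2 MHz, 107 MHz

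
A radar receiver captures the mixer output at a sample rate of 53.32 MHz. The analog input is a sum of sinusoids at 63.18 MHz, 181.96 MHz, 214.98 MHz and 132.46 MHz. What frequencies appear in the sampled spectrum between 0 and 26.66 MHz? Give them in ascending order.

fs/2 = 26.66 MHz.
63.18 MHz mod fs = 9.86 MHz.
9.86 MHz ≤ fs/2 = 26.66 MHz, appears at 9.86 MHz.
181.96 MHz mod fs = 22 MHz.
22 MHz ≤ fs/2 = 26.66 MHz, appears at 22 MHz.
214.98 MHz mod fs = 1.7 MHz.
1.7 MHz ≤ fs/2 = 26.66 MHz, appears at 1.7 MHz.
132.46 MHz mod fs = 25.82 MHz.
25.82 MHz ≤ fs/2 = 26.66 MHz, appears at 25.82 MHz.
Distinct values: {1.7 MHz, 9.86 MHz, 22 MHz, 25.82 MHz}.

1.7 MHz, 9.86 MHz, 22 MHz, 25.82 MHz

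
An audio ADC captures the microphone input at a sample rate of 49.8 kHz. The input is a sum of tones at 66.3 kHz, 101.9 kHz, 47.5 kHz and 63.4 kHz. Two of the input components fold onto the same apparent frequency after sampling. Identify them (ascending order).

fs/2 = 24.9 kHz.
66.3 kHz mod fs = 16.5 kHz.
16.5 kHz ≤ fs/2 = 24.9 kHz, appears at 16.5 kHz.
101.9 kHz mod fs = 2.3 kHz.
2.3 kHz ≤ fs/2 = 24.9 kHz, appears at 2.3 kHz.
47.5 kHz > fs/2 = 24.9 kHz, folds to fs − 47.5 kHz = 2.3 kHz.
63.4 kHz mod fs = 13.6 kHz.
13.6 kHz ≤ fs/2 = 24.9 kHz, appears at 13.6 kHz.
47.5 kHz and 101.9 kHz both map to 2.3 kHz.

47.5 kHz, 101.9 kHz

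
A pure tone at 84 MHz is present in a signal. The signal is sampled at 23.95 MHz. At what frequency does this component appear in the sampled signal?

84 MHz mod fs = 12.15 MHz.
12.15 MHz > fs/2 = 11.975 MHz, folds to fs − 12.15 MHz = 11.8 MHz.

11.8 MHz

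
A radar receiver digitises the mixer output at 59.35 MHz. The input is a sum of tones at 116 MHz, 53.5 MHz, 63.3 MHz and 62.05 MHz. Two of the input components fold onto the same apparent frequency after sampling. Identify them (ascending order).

62.05 MHz, 116 MHz

fs/2 = 29.675 MHz.
116 MHz mod fs = 56.65 MHz.
56.65 MHz > fs/2 = 29.675 MHz, folds to fs − 56.65 MHz = 2.7 MHz.
53.5 MHz > fs/2 = 29.675 MHz, folds to fs − 53.5 MHz = 5.85 MHz.
63.3 MHz mod fs = 3.95 MHz.
3.95 MHz ≤ fs/2 = 29.675 MHz, appears at 3.95 MHz.
62.05 MHz mod fs = 2.7 MHz.
2.7 MHz ≤ fs/2 = 29.675 MHz, appears at 2.7 MHz.
62.05 MHz and 116 MHz both map to 2.7 MHz.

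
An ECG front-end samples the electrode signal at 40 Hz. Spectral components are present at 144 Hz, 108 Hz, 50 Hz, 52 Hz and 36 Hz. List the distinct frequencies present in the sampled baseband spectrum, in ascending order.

fs/2 = 20 Hz.
144 Hz mod fs = 24 Hz.
24 Hz > fs/2 = 20 Hz, folds to fs − 24 Hz = 16 Hz.
108 Hz mod fs = 28 Hz.
28 Hz > fs/2 = 20 Hz, folds to fs − 28 Hz = 12 Hz.
50 Hz mod fs = 10 Hz.
10 Hz ≤ fs/2 = 20 Hz, appears at 10 Hz.
52 Hz mod fs = 12 Hz.
12 Hz ≤ fs/2 = 20 Hz, appears at 12 Hz.
36 Hz > fs/2 = 20 Hz, folds to fs − 36 Hz = 4 Hz.
Distinct values: {4 Hz, 10 Hz, 12 Hz, 16 Hz}.

4 Hz, 10 Hz, 12 Hz, 16 Hz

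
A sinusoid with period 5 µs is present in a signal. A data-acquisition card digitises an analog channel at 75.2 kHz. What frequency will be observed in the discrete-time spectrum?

T = 5 µs → f = 1/T = 200 kHz.
200 kHz mod fs = 49.6 kHz.
49.6 kHz > fs/2 = 37.6 kHz, folds to fs − 49.6 kHz = 25.6 kHz.

25.6 kHz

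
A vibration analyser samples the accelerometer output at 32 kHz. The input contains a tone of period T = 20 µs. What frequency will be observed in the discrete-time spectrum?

14 kHz

T = 20 µs → f = 1/T = 50 kHz.
50 kHz mod fs = 18 kHz.
18 kHz > fs/2 = 16 kHz, folds to fs − 18 kHz = 14 kHz.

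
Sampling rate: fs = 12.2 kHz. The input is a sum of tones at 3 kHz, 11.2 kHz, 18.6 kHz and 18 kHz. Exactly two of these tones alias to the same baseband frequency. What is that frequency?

fs/2 = 6.1 kHz.
3 kHz ≤ fs/2 = 6.1 kHz, passes unchanged.
11.2 kHz > fs/2 = 6.1 kHz, folds to fs − 11.2 kHz = 1 kHz.
18.6 kHz mod fs = 6.4 kHz.
6.4 kHz > fs/2 = 6.1 kHz, folds to fs − 6.4 kHz = 5.8 kHz.
18 kHz mod fs = 5.8 kHz.
5.8 kHz ≤ fs/2 = 6.1 kHz, appears at 5.8 kHz.
18 kHz and 18.6 kHz both map to 5.8 kHz.

5.8 kHz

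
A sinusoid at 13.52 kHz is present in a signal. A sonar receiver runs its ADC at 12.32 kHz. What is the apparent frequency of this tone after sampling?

1.2 kHz

13.52 kHz mod fs = 1.2 kHz.
1.2 kHz ≤ fs/2 = 6.16 kHz, appears at 1.2 kHz.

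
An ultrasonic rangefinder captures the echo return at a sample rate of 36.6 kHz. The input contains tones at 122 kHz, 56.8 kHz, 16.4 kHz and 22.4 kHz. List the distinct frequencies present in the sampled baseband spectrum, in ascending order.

fs/2 = 18.3 kHz.
122 kHz mod fs = 12.2 kHz.
12.2 kHz ≤ fs/2 = 18.3 kHz, appears at 12.2 kHz.
56.8 kHz mod fs = 20.2 kHz.
20.2 kHz > fs/2 = 18.3 kHz, folds to fs − 20.2 kHz = 16.4 kHz.
16.4 kHz ≤ fs/2 = 18.3 kHz, passes unchanged.
22.4 kHz > fs/2 = 18.3 kHz, folds to fs − 22.4 kHz = 14.2 kHz.
Distinct values: {12.2 kHz, 14.2 kHz, 16.4 kHz}.

12.2 kHz, 14.2 kHz, 16.4 kHz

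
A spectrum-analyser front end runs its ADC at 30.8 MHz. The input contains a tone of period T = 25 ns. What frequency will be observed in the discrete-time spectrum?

9.2 MHz

T = 25 ns → f = 1/T = 40 MHz.
40 MHz mod fs = 9.2 MHz.
9.2 MHz ≤ fs/2 = 15.4 MHz, appears at 9.2 MHz.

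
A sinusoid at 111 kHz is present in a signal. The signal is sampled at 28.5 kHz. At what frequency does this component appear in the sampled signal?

3 kHz

111 kHz mod fs = 25.5 kHz.
25.5 kHz > fs/2 = 14.25 kHz, folds to fs − 25.5 kHz = 3 kHz.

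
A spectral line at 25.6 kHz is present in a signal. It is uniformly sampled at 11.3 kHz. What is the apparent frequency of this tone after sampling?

3 kHz

25.6 kHz mod fs = 3 kHz.
3 kHz ≤ fs/2 = 5.65 kHz, appears at 3 kHz.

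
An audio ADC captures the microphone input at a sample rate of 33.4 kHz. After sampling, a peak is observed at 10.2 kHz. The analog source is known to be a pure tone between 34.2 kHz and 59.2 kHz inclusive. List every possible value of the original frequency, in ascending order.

43.6 kHz, 56.6 kHz

Frequencies that alias to 10.2 kHz are k·fs ± 10.2 kHz for integer k ≥ 0.
k=0: 10.2 kHz.
k=1: 23.2 kHz, 43.6 kHz.
k=2: 56.6 kHz, 77 kHz.
k=3: 90 kHz, 110.4 kHz.
Within [34.2 kHz, 59.2 kHz]: 43.6 kHz, 56.6 kHz.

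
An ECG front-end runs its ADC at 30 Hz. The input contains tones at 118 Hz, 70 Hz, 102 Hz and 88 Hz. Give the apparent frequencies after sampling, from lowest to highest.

fs/2 = 15 Hz.
118 Hz mod fs = 28 Hz.
28 Hz > fs/2 = 15 Hz, folds to fs − 28 Hz = 2 Hz.
70 Hz mod fs = 10 Hz.
10 Hz ≤ fs/2 = 15 Hz, appears at 10 Hz.
102 Hz mod fs = 12 Hz.
12 Hz ≤ fs/2 = 15 Hz, appears at 12 Hz.
88 Hz mod fs = 28 Hz.
28 Hz > fs/2 = 15 Hz, folds to fs − 28 Hz = 2 Hz.
Distinct values: {2 Hz, 10 Hz, 12 Hz}.

2 Hz, 10 Hz, 12 Hz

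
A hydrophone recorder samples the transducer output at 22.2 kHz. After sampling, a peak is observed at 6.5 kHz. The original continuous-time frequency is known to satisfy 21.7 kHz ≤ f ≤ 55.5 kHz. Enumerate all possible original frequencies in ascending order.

Frequencies that alias to 6.5 kHz are k·fs ± 6.5 kHz for integer k ≥ 0.
k=0: 6.5 kHz.
k=1: 15.7 kHz, 28.7 kHz.
k=2: 37.9 kHz, 50.9 kHz.
k=3: 60.1 kHz, 73.1 kHz.
Within [21.7 kHz, 55.5 kHz]: 28.7 kHz, 37.9 kHz, 50.9 kHz.

28.7 kHz, 37.9 kHz, 50.9 kHz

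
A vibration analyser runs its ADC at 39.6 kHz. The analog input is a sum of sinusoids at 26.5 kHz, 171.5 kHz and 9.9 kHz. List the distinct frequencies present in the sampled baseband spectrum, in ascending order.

9.9 kHz, 13.1 kHz

fs/2 = 19.8 kHz.
26.5 kHz > fs/2 = 19.8 kHz, folds to fs − 26.5 kHz = 13.1 kHz.
171.5 kHz mod fs = 13.1 kHz.
13.1 kHz ≤ fs/2 = 19.8 kHz, appears at 13.1 kHz.
9.9 kHz ≤ fs/2 = 19.8 kHz, passes unchanged.
Distinct values: {9.9 kHz, 13.1 kHz}.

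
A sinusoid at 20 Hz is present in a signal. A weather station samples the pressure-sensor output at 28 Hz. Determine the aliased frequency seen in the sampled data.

8 Hz

20 Hz > fs/2 = 14 Hz, folds to fs − 20 Hz = 8 Hz.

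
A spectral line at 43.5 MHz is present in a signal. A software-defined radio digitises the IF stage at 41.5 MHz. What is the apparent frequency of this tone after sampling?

2 MHz

43.5 MHz mod fs = 2 MHz.
2 MHz ≤ fs/2 = 20.75 MHz, appears at 2 MHz.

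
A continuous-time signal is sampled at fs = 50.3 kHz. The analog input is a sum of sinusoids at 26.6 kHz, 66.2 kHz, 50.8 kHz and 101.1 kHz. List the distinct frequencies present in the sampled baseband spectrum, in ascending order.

0.5 kHz, 15.9 kHz, 23.7 kHz

fs/2 = 25.15 kHz.
26.6 kHz > fs/2 = 25.15 kHz, folds to fs − 26.6 kHz = 23.7 kHz.
66.2 kHz mod fs = 15.9 kHz.
15.9 kHz ≤ fs/2 = 25.15 kHz, appears at 15.9 kHz.
50.8 kHz mod fs = 0.5 kHz.
0.5 kHz ≤ fs/2 = 25.15 kHz, appears at 0.5 kHz.
101.1 kHz mod fs = 0.5 kHz.
0.5 kHz ≤ fs/2 = 25.15 kHz, appears at 0.5 kHz.
Distinct values: {0.5 kHz, 15.9 kHz, 23.7 kHz}.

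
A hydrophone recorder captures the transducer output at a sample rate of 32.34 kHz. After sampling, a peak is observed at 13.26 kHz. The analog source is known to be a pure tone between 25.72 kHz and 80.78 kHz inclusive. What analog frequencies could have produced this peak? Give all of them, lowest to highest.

Frequencies that alias to 13.26 kHz are k·fs ± 13.26 kHz for integer k ≥ 0.
k=0: 13.26 kHz.
k=1: 19.08 kHz, 45.6 kHz.
k=2: 51.42 kHz, 77.94 kHz.
k=3: 83.76 kHz, 110.28 kHz.
Within [25.72 kHz, 80.78 kHz]: 45.6 kHz, 51.42 kHz, 77.94 kHz.

45.6 kHz, 51.42 kHz, 77.94 kHz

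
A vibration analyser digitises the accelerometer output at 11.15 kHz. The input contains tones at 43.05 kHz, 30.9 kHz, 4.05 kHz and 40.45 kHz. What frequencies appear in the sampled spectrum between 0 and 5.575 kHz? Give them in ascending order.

1.55 kHz, 2.55 kHz, 4.05 kHz, 4.15 kHz

fs/2 = 5.575 kHz.
43.05 kHz mod fs = 9.6 kHz.
9.6 kHz > fs/2 = 5.575 kHz, folds to fs − 9.6 kHz = 1.55 kHz.
30.9 kHz mod fs = 8.6 kHz.
8.6 kHz > fs/2 = 5.575 kHz, folds to fs − 8.6 kHz = 2.55 kHz.
4.05 kHz ≤ fs/2 = 5.575 kHz, passes unchanged.
40.45 kHz mod fs = 7 kHz.
7 kHz > fs/2 = 5.575 kHz, folds to fs − 7 kHz = 4.15 kHz.
Distinct values: {1.55 kHz, 2.55 kHz, 4.05 kHz, 4.15 kHz}.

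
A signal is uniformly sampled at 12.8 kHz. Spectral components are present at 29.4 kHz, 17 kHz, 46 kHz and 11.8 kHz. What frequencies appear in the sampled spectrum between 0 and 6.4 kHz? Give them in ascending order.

1 kHz, 3.8 kHz, 4.2 kHz, 5.2 kHz

fs/2 = 6.4 kHz.
29.4 kHz mod fs = 3.8 kHz.
3.8 kHz ≤ fs/2 = 6.4 kHz, appears at 3.8 kHz.
17 kHz mod fs = 4.2 kHz.
4.2 kHz ≤ fs/2 = 6.4 kHz, appears at 4.2 kHz.
46 kHz mod fs = 7.6 kHz.
7.6 kHz > fs/2 = 6.4 kHz, folds to fs − 7.6 kHz = 5.2 kHz.
11.8 kHz > fs/2 = 6.4 kHz, folds to fs − 11.8 kHz = 1 kHz.
Distinct values: {1 kHz, 3.8 kHz, 4.2 kHz, 5.2 kHz}.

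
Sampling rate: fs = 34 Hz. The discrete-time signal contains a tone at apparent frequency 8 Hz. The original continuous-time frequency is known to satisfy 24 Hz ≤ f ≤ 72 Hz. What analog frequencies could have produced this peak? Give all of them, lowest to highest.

26 Hz, 42 Hz, 60 Hz

Frequencies that alias to 8 Hz are k·fs ± 8 Hz for integer k ≥ 0.
k=0: 8 Hz.
k=1: 26 Hz, 42 Hz.
k=2: 60 Hz, 76 Hz.
k=3: 94 Hz, 110 Hz.
Within [24 Hz, 72 Hz]: 26 Hz, 42 Hz, 60 Hz.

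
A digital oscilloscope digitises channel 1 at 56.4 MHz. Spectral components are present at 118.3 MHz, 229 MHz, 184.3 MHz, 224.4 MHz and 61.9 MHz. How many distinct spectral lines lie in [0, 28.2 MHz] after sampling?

4

fs/2 = 28.2 MHz.
118.3 MHz mod fs = 5.5 MHz.
5.5 MHz ≤ fs/2 = 28.2 MHz, appears at 5.5 MHz.
229 MHz mod fs = 3.4 MHz.
3.4 MHz ≤ fs/2 = 28.2 MHz, appears at 3.4 MHz.
184.3 MHz mod fs = 15.1 MHz.
15.1 MHz ≤ fs/2 = 28.2 MHz, appears at 15.1 MHz.
224.4 MHz mod fs = 55.2 MHz.
55.2 MHz > fs/2 = 28.2 MHz, folds to fs − 55.2 MHz = 1.2 MHz.
61.9 MHz mod fs = 5.5 MHz.
5.5 MHz ≤ fs/2 = 28.2 MHz, appears at 5.5 MHz.
Distinct values: {1.2 MHz, 3.4 MHz, 5.5 MHz, 15.1 MHz} → 4.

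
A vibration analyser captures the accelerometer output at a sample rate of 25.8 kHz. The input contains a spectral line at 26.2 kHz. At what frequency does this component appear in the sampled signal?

26.2 kHz mod fs = 0.4 kHz.
0.4 kHz ≤ fs/2 = 12.9 kHz, appears at 0.4 kHz.

0.4 kHz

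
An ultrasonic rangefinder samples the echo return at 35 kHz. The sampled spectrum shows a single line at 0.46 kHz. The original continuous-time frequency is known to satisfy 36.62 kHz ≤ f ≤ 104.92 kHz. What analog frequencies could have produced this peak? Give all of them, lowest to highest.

69.54 kHz, 70.46 kHz, 104.54 kHz

Frequencies that alias to 0.46 kHz are k·fs ± 0.46 kHz for integer k ≥ 0.
k=0: 0.46 kHz.
k=1: 34.54 kHz, 35.46 kHz.
k=2: 69.54 kHz, 70.46 kHz.
k=3: 104.54 kHz, 105.46 kHz.
k=4: 139.54 kHz, 140.46 kHz.
Within [36.62 kHz, 104.92 kHz]: 69.54 kHz, 70.46 kHz, 104.54 kHz.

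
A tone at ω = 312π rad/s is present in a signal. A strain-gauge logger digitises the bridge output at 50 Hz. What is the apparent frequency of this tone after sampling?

ω = 312π rad/s → f = ω/(2π) = 156 Hz.
156 Hz mod fs = 6 Hz.
6 Hz ≤ fs/2 = 25 Hz, appears at 6 Hz.

6 Hz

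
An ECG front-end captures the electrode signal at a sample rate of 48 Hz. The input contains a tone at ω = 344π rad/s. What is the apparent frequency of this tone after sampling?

20 Hz

ω = 344π rad/s → f = ω/(2π) = 172 Hz.
172 Hz mod fs = 28 Hz.
28 Hz > fs/2 = 24 Hz, folds to fs − 28 Hz = 20 Hz.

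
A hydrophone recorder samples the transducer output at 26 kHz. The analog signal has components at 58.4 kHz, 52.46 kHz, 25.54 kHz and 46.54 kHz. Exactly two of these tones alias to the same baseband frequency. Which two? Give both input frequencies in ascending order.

fs/2 = 13 kHz.
58.4 kHz mod fs = 6.4 kHz.
6.4 kHz ≤ fs/2 = 13 kHz, appears at 6.4 kHz.
52.46 kHz mod fs = 0.46 kHz.
0.46 kHz ≤ fs/2 = 13 kHz, appears at 0.46 kHz.
25.54 kHz > fs/2 = 13 kHz, folds to fs − 25.54 kHz = 0.46 kHz.
46.54 kHz mod fs = 20.54 kHz.
20.54 kHz > fs/2 = 13 kHz, folds to fs − 20.54 kHz = 5.46 kHz.
25.54 kHz and 52.46 kHz both map to 0.46 kHz.

25.54 kHz, 52.46 kHz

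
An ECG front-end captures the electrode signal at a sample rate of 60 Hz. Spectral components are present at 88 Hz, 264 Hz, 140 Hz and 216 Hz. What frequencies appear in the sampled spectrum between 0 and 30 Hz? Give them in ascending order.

20 Hz, 24 Hz, 28 Hz

fs/2 = 30 Hz.
88 Hz mod fs = 28 Hz.
28 Hz ≤ fs/2 = 30 Hz, appears at 28 Hz.
264 Hz mod fs = 24 Hz.
24 Hz ≤ fs/2 = 30 Hz, appears at 24 Hz.
140 Hz mod fs = 20 Hz.
20 Hz ≤ fs/2 = 30 Hz, appears at 20 Hz.
216 Hz mod fs = 36 Hz.
36 Hz > fs/2 = 30 Hz, folds to fs − 36 Hz = 24 Hz.
Distinct values: {20 Hz, 24 Hz, 28 Hz}.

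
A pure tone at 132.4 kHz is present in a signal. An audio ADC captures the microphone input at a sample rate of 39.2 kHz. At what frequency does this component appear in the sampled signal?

14.8 kHz

132.4 kHz mod fs = 14.8 kHz.
14.8 kHz ≤ fs/2 = 19.6 kHz, appears at 14.8 kHz.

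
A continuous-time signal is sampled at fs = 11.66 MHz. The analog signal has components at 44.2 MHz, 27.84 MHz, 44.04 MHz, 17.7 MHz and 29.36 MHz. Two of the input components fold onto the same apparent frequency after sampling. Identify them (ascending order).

17.7 MHz, 29.36 MHz

fs/2 = 5.83 MHz.
44.2 MHz mod fs = 9.22 MHz.
9.22 MHz > fs/2 = 5.83 MHz, folds to fs − 9.22 MHz = 2.44 MHz.
27.84 MHz mod fs = 4.52 MHz.
4.52 MHz ≤ fs/2 = 5.83 MHz, appears at 4.52 MHz.
44.04 MHz mod fs = 9.06 MHz.
9.06 MHz > fs/2 = 5.83 MHz, folds to fs − 9.06 MHz = 2.6 MHz.
17.7 MHz mod fs = 6.04 MHz.
6.04 MHz > fs/2 = 5.83 MHz, folds to fs − 6.04 MHz = 5.62 MHz.
29.36 MHz mod fs = 6.04 MHz.
6.04 MHz > fs/2 = 5.83 MHz, folds to fs − 6.04 MHz = 5.62 MHz.
17.7 MHz and 29.36 MHz both map to 5.62 MHz.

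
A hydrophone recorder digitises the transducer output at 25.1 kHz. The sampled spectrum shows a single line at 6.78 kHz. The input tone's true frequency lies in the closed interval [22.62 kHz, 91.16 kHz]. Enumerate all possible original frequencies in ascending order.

31.88 kHz, 43.42 kHz, 56.98 kHz, 68.52 kHz, 82.08 kHz

Frequencies that alias to 6.78 kHz are k·fs ± 6.78 kHz for integer k ≥ 0.
k=0: 6.78 kHz.
k=1: 18.32 kHz, 31.88 kHz.
k=2: 43.42 kHz, 56.98 kHz.
k=3: 68.52 kHz, 82.08 kHz.
k=4: 93.62 kHz, 107.18 kHz.
Within [22.62 kHz, 91.16 kHz]: 31.88 kHz, 43.42 kHz, 56.98 kHz, 68.52 kHz, 82.08 kHz.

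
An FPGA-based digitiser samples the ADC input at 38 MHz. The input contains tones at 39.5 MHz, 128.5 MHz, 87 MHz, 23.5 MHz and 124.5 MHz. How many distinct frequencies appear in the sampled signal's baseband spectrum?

fs/2 = 19 MHz.
39.5 MHz mod fs = 1.5 MHz.
1.5 MHz ≤ fs/2 = 19 MHz, appears at 1.5 MHz.
128.5 MHz mod fs = 14.5 MHz.
14.5 MHz ≤ fs/2 = 19 MHz, appears at 14.5 MHz.
87 MHz mod fs = 11 MHz.
11 MHz ≤ fs/2 = 19 MHz, appears at 11 MHz.
23.5 MHz > fs/2 = 19 MHz, folds to fs − 23.5 MHz = 14.5 MHz.
124.5 MHz mod fs = 10.5 MHz.
10.5 MHz ≤ fs/2 = 19 MHz, appears at 10.5 MHz.
Distinct values: {1.5 MHz, 10.5 MHz, 11 MHz, 14.5 MHz} → 4.

4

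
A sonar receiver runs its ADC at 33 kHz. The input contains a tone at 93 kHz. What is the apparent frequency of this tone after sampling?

6 kHz

93 kHz mod fs = 27 kHz.
27 kHz > fs/2 = 16.5 kHz, folds to fs − 27 kHz = 6 kHz.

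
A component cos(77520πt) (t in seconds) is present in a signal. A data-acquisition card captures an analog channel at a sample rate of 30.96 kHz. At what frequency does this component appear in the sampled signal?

ω = 77520π rad/s → f = ω/(2π) = 38760 Hz = 38.76 kHz.
38.76 kHz mod fs = 7.8 kHz.
7.8 kHz ≤ fs/2 = 15.48 kHz, appears at 7.8 kHz.

7.8 kHz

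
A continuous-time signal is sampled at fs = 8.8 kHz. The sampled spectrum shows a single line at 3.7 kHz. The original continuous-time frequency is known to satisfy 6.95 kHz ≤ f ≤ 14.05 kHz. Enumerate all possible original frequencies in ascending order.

12.5 kHz, 13.9 kHz

Frequencies that alias to 3.7 kHz are k·fs ± 3.7 kHz for integer k ≥ 0.
k=0: 3.7 kHz.
k=1: 5.1 kHz, 12.5 kHz.
k=2: 13.9 kHz, 21.3 kHz.
k=3: 22.7 kHz, 30.1 kHz.
Within [6.95 kHz, 14.05 kHz]: 12.5 kHz, 13.9 kHz.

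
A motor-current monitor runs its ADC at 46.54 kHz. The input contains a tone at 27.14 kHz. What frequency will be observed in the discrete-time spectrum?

27.14 kHz > fs/2 = 23.27 kHz, folds to fs − 27.14 kHz = 19.4 kHz.

19.4 kHz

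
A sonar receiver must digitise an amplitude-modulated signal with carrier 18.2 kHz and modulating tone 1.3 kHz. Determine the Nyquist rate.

39 kHz

AM sidebands sit at fc ± fm = 16.9 kHz and 19.5 kHz.
Highest-frequency component: 19.5 kHz.
Nyquist rate = 2 × 19.5 kHz = 39 kHz.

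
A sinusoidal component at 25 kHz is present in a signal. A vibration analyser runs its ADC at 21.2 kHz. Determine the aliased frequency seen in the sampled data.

25 kHz mod fs = 3.8 kHz.
3.8 kHz ≤ fs/2 = 10.6 kHz, appears at 3.8 kHz.

3.8 kHz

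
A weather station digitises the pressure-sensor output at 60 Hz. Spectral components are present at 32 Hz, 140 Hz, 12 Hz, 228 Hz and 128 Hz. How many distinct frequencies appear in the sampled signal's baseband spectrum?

4

fs/2 = 30 Hz.
32 Hz > fs/2 = 30 Hz, folds to fs − 32 Hz = 28 Hz.
140 Hz mod fs = 20 Hz.
20 Hz ≤ fs/2 = 30 Hz, appears at 20 Hz.
12 Hz ≤ fs/2 = 30 Hz, passes unchanged.
228 Hz mod fs = 48 Hz.
48 Hz > fs/2 = 30 Hz, folds to fs − 48 Hz = 12 Hz.
128 Hz mod fs = 8 Hz.
8 Hz ≤ fs/2 = 30 Hz, appears at 8 Hz.
Distinct values: {8 Hz, 12 Hz, 20 Hz, 28 Hz} → 4.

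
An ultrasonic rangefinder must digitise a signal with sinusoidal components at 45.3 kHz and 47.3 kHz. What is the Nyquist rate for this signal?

Highest-frequency component: 47.3 kHz.
Nyquist rate = 2 × 47.3 kHz = 94.6 kHz.

94.6 kHz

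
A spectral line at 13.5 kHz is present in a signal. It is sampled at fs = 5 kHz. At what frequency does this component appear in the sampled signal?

1.5 kHz

13.5 kHz mod fs = 3.5 kHz.
3.5 kHz > fs/2 = 2.5 kHz, folds to fs − 3.5 kHz = 1.5 kHz.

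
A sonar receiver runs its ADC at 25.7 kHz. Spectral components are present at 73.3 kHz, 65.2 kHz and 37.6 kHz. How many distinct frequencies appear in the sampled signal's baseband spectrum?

fs/2 = 12.85 kHz.
73.3 kHz mod fs = 21.9 kHz.
21.9 kHz > fs/2 = 12.85 kHz, folds to fs − 21.9 kHz = 3.8 kHz.
65.2 kHz mod fs = 13.8 kHz.
13.8 kHz > fs/2 = 12.85 kHz, folds to fs − 13.8 kHz = 11.9 kHz.
37.6 kHz mod fs = 11.9 kHz.
11.9 kHz ≤ fs/2 = 12.85 kHz, appears at 11.9 kHz.
Distinct values: {3.8 kHz, 11.9 kHz} → 2.

2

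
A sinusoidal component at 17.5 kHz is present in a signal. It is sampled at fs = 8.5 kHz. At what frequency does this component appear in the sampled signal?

17.5 kHz mod fs = 0.5 kHz.
0.5 kHz ≤ fs/2 = 4.25 kHz, appears at 0.5 kHz.

0.5 kHz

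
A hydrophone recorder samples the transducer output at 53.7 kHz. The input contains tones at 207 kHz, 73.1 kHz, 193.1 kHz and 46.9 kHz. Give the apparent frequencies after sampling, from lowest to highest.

fs/2 = 26.85 kHz.
207 kHz mod fs = 45.9 kHz.
45.9 kHz > fs/2 = 26.85 kHz, folds to fs − 45.9 kHz = 7.8 kHz.
73.1 kHz mod fs = 19.4 kHz.
19.4 kHz ≤ fs/2 = 26.85 kHz, appears at 19.4 kHz.
193.1 kHz mod fs = 32 kHz.
32 kHz > fs/2 = 26.85 kHz, folds to fs − 32 kHz = 21.7 kHz.
46.9 kHz > fs/2 = 26.85 kHz, folds to fs − 46.9 kHz = 6.8 kHz.
Distinct values: {6.8 kHz, 7.8 kHz, 19.4 kHz, 21.7 kHz}.

6.8 kHz, 7.8 kHz, 19.4 kHz, 21.7 kHz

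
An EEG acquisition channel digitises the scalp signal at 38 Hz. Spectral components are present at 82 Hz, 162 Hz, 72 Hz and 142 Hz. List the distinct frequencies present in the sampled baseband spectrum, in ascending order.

4 Hz, 6 Hz, 10 Hz

fs/2 = 19 Hz.
82 Hz mod fs = 6 Hz.
6 Hz ≤ fs/2 = 19 Hz, appears at 6 Hz.
162 Hz mod fs = 10 Hz.
10 Hz ≤ fs/2 = 19 Hz, appears at 10 Hz.
72 Hz mod fs = 34 Hz.
34 Hz > fs/2 = 19 Hz, folds to fs − 34 Hz = 4 Hz.
142 Hz mod fs = 28 Hz.
28 Hz > fs/2 = 19 Hz, folds to fs − 28 Hz = 10 Hz.
Distinct values: {4 Hz, 6 Hz, 10 Hz}.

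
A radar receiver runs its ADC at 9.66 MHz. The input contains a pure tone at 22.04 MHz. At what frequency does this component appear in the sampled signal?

2.72 MHz

22.04 MHz mod fs = 2.72 MHz.
2.72 MHz ≤ fs/2 = 4.83 MHz, appears at 2.72 MHz.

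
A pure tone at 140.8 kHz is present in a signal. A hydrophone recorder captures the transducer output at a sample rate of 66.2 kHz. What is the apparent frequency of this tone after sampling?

8.4 kHz

140.8 kHz mod fs = 8.4 kHz.
8.4 kHz ≤ fs/2 = 33.1 kHz, appears at 8.4 kHz.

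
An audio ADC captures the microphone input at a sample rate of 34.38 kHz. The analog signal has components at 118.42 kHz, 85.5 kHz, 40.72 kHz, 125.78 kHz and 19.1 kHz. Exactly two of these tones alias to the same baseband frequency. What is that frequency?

fs/2 = 17.19 kHz.
118.42 kHz mod fs = 15.28 kHz.
15.28 kHz ≤ fs/2 = 17.19 kHz, appears at 15.28 kHz.
85.5 kHz mod fs = 16.74 kHz.
16.74 kHz ≤ fs/2 = 17.19 kHz, appears at 16.74 kHz.
40.72 kHz mod fs = 6.34 kHz.
6.34 kHz ≤ fs/2 = 17.19 kHz, appears at 6.34 kHz.
125.78 kHz mod fs = 22.64 kHz.
22.64 kHz > fs/2 = 17.19 kHz, folds to fs − 22.64 kHz = 11.74 kHz.
19.1 kHz > fs/2 = 17.19 kHz, folds to fs − 19.1 kHz = 15.28 kHz.
19.1 kHz and 118.42 kHz both map to 15.28 kHz.

15.28 kHz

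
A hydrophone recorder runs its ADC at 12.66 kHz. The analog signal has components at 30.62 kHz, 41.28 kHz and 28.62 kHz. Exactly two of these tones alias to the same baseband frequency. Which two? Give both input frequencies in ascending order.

fs/2 = 6.33 kHz.
30.62 kHz mod fs = 5.3 kHz.
5.3 kHz ≤ fs/2 = 6.33 kHz, appears at 5.3 kHz.
41.28 kHz mod fs = 3.3 kHz.
3.3 kHz ≤ fs/2 = 6.33 kHz, appears at 3.3 kHz.
28.62 kHz mod fs = 3.3 kHz.
3.3 kHz ≤ fs/2 = 6.33 kHz, appears at 3.3 kHz.
28.62 kHz and 41.28 kHz both map to 3.3 kHz.

28.62 kHz, 41.28 kHz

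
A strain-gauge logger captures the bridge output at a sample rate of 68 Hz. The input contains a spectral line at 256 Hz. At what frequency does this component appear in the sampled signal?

16 Hz

256 Hz mod fs = 52 Hz.
52 Hz > fs/2 = 34 Hz, folds to fs − 52 Hz = 16 Hz.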